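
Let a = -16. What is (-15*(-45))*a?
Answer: -10800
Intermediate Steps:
(-15*(-45))*a = -15*(-45)*(-16) = 675*(-16) = -10800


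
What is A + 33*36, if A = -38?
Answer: 1150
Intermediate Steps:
A + 33*36 = -38 + 33*36 = -38 + 1188 = 1150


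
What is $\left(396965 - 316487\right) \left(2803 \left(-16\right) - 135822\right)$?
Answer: $-14539960260$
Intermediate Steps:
$\left(396965 - 316487\right) \left(2803 \left(-16\right) - 135822\right) = 80478 \left(-44848 - 135822\right) = 80478 \left(-180670\right) = -14539960260$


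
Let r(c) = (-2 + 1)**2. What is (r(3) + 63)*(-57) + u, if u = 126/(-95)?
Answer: -346686/95 ≈ -3649.3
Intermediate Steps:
r(c) = 1 (r(c) = (-1)**2 = 1)
u = -126/95 (u = 126*(-1/95) = -126/95 ≈ -1.3263)
(r(3) + 63)*(-57) + u = (1 + 63)*(-57) - 126/95 = 64*(-57) - 126/95 = -3648 - 126/95 = -346686/95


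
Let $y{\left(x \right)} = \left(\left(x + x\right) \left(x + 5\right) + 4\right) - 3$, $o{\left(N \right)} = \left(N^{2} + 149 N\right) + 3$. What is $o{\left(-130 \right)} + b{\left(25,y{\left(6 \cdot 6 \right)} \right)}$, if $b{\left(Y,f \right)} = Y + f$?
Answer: $511$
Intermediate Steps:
$o{\left(N \right)} = 3 + N^{2} + 149 N$
$y{\left(x \right)} = 1 + 2 x \left(5 + x\right)$ ($y{\left(x \right)} = \left(2 x \left(5 + x\right) + 4\right) - 3 = \left(4 + 2 x \left(5 + x\right)\right) - 3 = 1 + 2 x \left(5 + x\right)$)
$o{\left(-130 \right)} + b{\left(25,y{\left(6 \cdot 6 \right)} \right)} = \left(3 + \left(-130\right)^{2} + 149 \left(-130\right)\right) + \left(25 + \left(1 + 2 \left(6 \cdot 6\right)^{2} + 10 \cdot 6 \cdot 6\right)\right) = \left(3 + 16900 - 19370\right) + \left(25 + \left(1 + 2 \cdot 36^{2} + 10 \cdot 36\right)\right) = -2467 + \left(25 + \left(1 + 2 \cdot 1296 + 360\right)\right) = -2467 + \left(25 + \left(1 + 2592 + 360\right)\right) = -2467 + \left(25 + 2953\right) = -2467 + 2978 = 511$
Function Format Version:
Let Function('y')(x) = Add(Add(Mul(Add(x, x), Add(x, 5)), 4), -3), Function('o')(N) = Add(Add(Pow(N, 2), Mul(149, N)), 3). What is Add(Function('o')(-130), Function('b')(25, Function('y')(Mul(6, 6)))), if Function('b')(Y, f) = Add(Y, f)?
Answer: 511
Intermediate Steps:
Function('o')(N) = Add(3, Pow(N, 2), Mul(149, N))
Function('y')(x) = Add(1, Mul(2, x, Add(5, x))) (Function('y')(x) = Add(Add(Mul(Mul(2, x), Add(5, x)), 4), -3) = Add(Add(Mul(2, x, Add(5, x)), 4), -3) = Add(Add(4, Mul(2, x, Add(5, x))), -3) = Add(1, Mul(2, x, Add(5, x))))
Add(Function('o')(-130), Function('b')(25, Function('y')(Mul(6, 6)))) = Add(Add(3, Pow(-130, 2), Mul(149, -130)), Add(25, Add(1, Mul(2, Pow(Mul(6, 6), 2)), Mul(10, Mul(6, 6))))) = Add(Add(3, 16900, -19370), Add(25, Add(1, Mul(2, Pow(36, 2)), Mul(10, 36)))) = Add(-2467, Add(25, Add(1, Mul(2, 1296), 360))) = Add(-2467, Add(25, Add(1, 2592, 360))) = Add(-2467, Add(25, 2953)) = Add(-2467, 2978) = 511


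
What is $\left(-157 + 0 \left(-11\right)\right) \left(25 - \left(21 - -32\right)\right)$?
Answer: $4396$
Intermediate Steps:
$\left(-157 + 0 \left(-11\right)\right) \left(25 - \left(21 - -32\right)\right) = \left(-157 + 0\right) \left(25 - \left(21 + 32\right)\right) = - 157 \left(25 - 53\right) = \left(-157\right) \left(-28\right) = 4396$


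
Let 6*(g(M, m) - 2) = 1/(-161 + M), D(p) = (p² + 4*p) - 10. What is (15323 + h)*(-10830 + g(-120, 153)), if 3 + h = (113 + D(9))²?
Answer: -193878815580/281 ≈ -6.8996e+8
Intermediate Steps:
D(p) = -10 + p² + 4*p
g(M, m) = 2 + 1/(6*(-161 + M))
h = 48397 (h = -3 + (113 + (-10 + 9² + 4*9))² = -3 + (113 + (-10 + 81 + 36))² = -3 + (113 + 107)² = -3 + 220² = -3 + 48400 = 48397)
(15323 + h)*(-10830 + g(-120, 153)) = (15323 + 48397)*(-10830 + (-1931 + 12*(-120))/(6*(-161 - 120))) = 63720*(-10830 + (⅙)*(-1931 - 1440)/(-281)) = 63720*(-10830 + (⅙)*(-1/281)*(-3371)) = 63720*(-10830 + 3371/1686) = 63720*(-18256009/1686) = -193878815580/281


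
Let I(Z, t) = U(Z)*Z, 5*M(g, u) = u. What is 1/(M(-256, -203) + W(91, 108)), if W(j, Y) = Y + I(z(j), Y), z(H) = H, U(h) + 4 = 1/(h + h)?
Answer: -10/2961 ≈ -0.0033772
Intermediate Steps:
U(h) = -4 + 1/(2*h) (U(h) = -4 + 1/(h + h) = -4 + 1/(2*h))
M(g, u) = u/5
I(Z, t) = Z*(-4 + 1/(2*Z)) (I(Z, t) = (-4 + 1/(2*Z))*Z = Z*(-4 + 1/(2*Z)))
W(j, Y) = 1/2 + Y - 4*j (W(j, Y) = Y + (1/2 - 4*j) = 1/2 + Y - 4*j)
1/(M(-256, -203) + W(91, 108)) = 1/((1/5)*(-203) + (1/2 + 108 - 4*91)) = 1/(-203/5 + (1/2 + 108 - 364)) = 1/(-203/5 - 511/2) = 1/(-2961/10) = -10/2961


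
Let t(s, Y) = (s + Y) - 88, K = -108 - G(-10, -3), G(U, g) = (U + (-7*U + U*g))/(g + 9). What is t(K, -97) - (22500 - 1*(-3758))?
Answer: -26566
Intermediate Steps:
G(U, g) = (-6*U + U*g)/(9 + g)
K = -123 (K = -108 - (-10)*(-6 - 3)/(9 - 3) = -108 - (-10)*(-9)/6 = -108 - 1*15 = -108 - 15 = -123)
t(s, Y) = -88 + Y + s (t(s, Y) = (Y + s) - 88 = -88 + Y + s)
t(K, -97) - (22500 - 1*(-3758)) = (-88 - 97 - 123) - (22500 - 1*(-3758)) = -308 - (22500 + 3758) = -308 - 1*26258 = -308 - 26258 = -26566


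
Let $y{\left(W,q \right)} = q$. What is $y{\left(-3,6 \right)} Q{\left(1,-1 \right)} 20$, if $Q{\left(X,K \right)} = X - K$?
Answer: $240$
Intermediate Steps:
$y{\left(-3,6 \right)} Q{\left(1,-1 \right)} 20 = 6 \left(1 - -1\right) 20 = 6 \left(1 + 1\right) 20 = 6 \cdot 2 \cdot 20 = 12 \cdot 20 = 240$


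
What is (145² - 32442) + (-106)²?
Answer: -181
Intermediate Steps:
(145² - 32442) + (-106)² = (21025 - 32442) + 11236 = -11417 + 11236 = -181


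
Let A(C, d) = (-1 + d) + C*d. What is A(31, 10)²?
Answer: 101761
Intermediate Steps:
A(C, d) = -1 + d + C*d
A(31, 10)² = (-1 + 10 + 31*10)² = (-1 + 10 + 310)² = 319² = 101761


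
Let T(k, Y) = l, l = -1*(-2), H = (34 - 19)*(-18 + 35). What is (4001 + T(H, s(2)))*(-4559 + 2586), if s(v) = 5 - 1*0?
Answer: -7897919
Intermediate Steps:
s(v) = 5 (s(v) = 5 + 0 = 5)
H = 255 (H = 15*17 = 255)
l = 2
T(k, Y) = 2
(4001 + T(H, s(2)))*(-4559 + 2586) = (4001 + 2)*(-4559 + 2586) = 4003*(-1973) = -7897919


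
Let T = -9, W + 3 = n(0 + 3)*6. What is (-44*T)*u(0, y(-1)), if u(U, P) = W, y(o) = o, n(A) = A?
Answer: 5940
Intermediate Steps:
W = 15 (W = -3 + (0 + 3)*6 = -3 + 3*6 = -3 + 18 = 15)
u(U, P) = 15
(-44*T)*u(0, y(-1)) = -44*(-9)*15 = 396*15 = 5940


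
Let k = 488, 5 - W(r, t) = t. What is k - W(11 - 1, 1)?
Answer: 484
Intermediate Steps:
W(r, t) = 5 - t
k - W(11 - 1, 1) = 488 - (5 - 1*1) = 488 - (5 - 1) = 488 - 1*4 = 488 - 4 = 484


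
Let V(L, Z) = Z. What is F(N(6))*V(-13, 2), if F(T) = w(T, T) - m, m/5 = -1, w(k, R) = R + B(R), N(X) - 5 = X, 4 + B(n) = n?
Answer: 46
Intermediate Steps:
B(n) = -4 + n
N(X) = 5 + X
w(k, R) = -4 + 2*R (w(k, R) = R + (-4 + R) = -4 + 2*R)
m = -5 (m = 5*(-1) = -5)
F(T) = 1 + 2*T (F(T) = (-4 + 2*T) - 1*(-5) = (-4 + 2*T) + 5 = 1 + 2*T)
F(N(6))*V(-13, 2) = (1 + 2*(5 + 6))*2 = (1 + 2*11)*2 = (1 + 22)*2 = 23*2 = 46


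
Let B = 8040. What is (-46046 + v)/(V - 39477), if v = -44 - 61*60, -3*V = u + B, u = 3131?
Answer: 74625/64801 ≈ 1.1516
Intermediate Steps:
V = -11171/3 (V = -(3131 + 8040)/3 = -⅓*11171 = -11171/3 ≈ -3723.7)
v = -3704 (v = -44 - 3660 = -3704)
(-46046 + v)/(V - 39477) = (-46046 - 3704)/(-11171/3 - 39477) = -49750/(-129602/3) = -49750*(-3/129602) = 74625/64801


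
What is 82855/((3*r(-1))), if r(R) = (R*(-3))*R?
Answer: -82855/9 ≈ -9206.1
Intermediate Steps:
r(R) = -3*R² (r(R) = (-3*R)*R = -3*R²)
82855/((3*r(-1))) = 82855/((3*(-3*(-1)²))) = 82855/((3*(-3*1))) = 82855/((3*(-3))) = 82855/(-9) = 82855*(-⅑) = -82855/9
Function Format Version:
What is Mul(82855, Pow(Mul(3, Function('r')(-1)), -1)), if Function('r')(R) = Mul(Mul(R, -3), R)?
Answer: Rational(-82855, 9) ≈ -9206.1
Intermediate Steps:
Function('r')(R) = Mul(-3, Pow(R, 2)) (Function('r')(R) = Mul(Mul(-3, R), R) = Mul(-3, Pow(R, 2)))
Mul(82855, Pow(Mul(3, Function('r')(-1)), -1)) = Mul(82855, Pow(Mul(3, Mul(-3, Pow(-1, 2))), -1)) = Mul(82855, Pow(Mul(3, Mul(-3, 1)), -1)) = Mul(82855, Pow(Mul(3, -3), -1)) = Mul(82855, Pow(-9, -1)) = Mul(82855, Rational(-1, 9)) = Rational(-82855, 9)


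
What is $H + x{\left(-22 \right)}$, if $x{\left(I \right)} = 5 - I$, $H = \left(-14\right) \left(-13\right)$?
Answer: $209$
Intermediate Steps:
$H = 182$
$H + x{\left(-22 \right)} = 182 + \left(5 - -22\right) = 182 + \left(5 + 22\right) = 182 + 27 = 209$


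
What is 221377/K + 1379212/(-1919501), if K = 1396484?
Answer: -1501114117731/2680552434484 ≈ -0.56000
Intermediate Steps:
221377/K + 1379212/(-1919501) = 221377/1396484 + 1379212/(-1919501) = 221377*(1/1396484) + 1379212*(-1/1919501) = 221377/1396484 - 1379212/1919501 = -1501114117731/2680552434484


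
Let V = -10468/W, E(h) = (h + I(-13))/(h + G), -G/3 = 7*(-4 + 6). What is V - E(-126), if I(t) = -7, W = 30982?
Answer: -419945/371784 ≈ -1.1295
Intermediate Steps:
G = -42 (G = -21*(-4 + 6) = -21*2 = -3*14 = -42)
E(h) = (-7 + h)/(-42 + h) (E(h) = (h - 7)/(h - 42) = (-7 + h)/(-42 + h))
V = -5234/15491 (V = -10468/30982 = -10468*1/30982 = -5234/15491 ≈ -0.33787)
V - E(-126) = -5234/15491 - (-7 - 126)/(-42 - 126) = -5234/15491 - (-133)/(-168) = -5234/15491 - (-1)*(-133)/168 = -5234/15491 - 1*19/24 = -5234/15491 - 19/24 = -419945/371784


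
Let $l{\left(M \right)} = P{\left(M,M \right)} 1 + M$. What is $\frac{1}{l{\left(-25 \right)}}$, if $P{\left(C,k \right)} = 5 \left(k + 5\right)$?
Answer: $- \frac{1}{125} \approx -0.008$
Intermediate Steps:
$P{\left(C,k \right)} = 25 + 5 k$ ($P{\left(C,k \right)} = 5 \left(5 + k\right) = 25 + 5 k$)
$l{\left(M \right)} = 25 + 6 M$ ($l{\left(M \right)} = \left(25 + 5 M\right) 1 + M = \left(25 + 5 M\right) + M = 25 + 6 M$)
$\frac{1}{l{\left(-25 \right)}} = \frac{1}{25 + 6 \left(-25\right)} = \frac{1}{25 - 150} = \frac{1}{-125} = - \frac{1}{125}$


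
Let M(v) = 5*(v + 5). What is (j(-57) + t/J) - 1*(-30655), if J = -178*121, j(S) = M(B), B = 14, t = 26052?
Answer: 331133724/10769 ≈ 30749.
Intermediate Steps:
M(v) = 25 + 5*v (M(v) = 5*(5 + v) = 25 + 5*v)
j(S) = 95 (j(S) = 25 + 5*14 = 25 + 70 = 95)
J = -21538
(j(-57) + t/J) - 1*(-30655) = (95 + 26052/(-21538)) - 1*(-30655) = (95 + 26052*(-1/21538)) + 30655 = (95 - 13026/10769) + 30655 = 1010029/10769 + 30655 = 331133724/10769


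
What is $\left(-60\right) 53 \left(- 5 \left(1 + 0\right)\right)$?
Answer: $15900$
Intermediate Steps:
$\left(-60\right) 53 \left(- 5 \left(1 + 0\right)\right) = - 3180 \left(\left(-5\right) 1\right) = \left(-3180\right) \left(-5\right) = 15900$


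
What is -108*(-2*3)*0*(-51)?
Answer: 0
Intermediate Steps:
-108*(-2*3)*0*(-51) = -(-648)*0*(-51) = -108*0*(-51) = 0*(-51) = 0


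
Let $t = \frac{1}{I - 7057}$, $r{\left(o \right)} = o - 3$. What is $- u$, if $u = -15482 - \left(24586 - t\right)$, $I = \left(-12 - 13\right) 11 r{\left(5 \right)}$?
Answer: $\frac{304797277}{7607} \approx 40068.0$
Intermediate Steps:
$r{\left(o \right)} = -3 + o$ ($r{\left(o \right)} = o - 3 = -3 + o$)
$I = -550$ ($I = \left(-12 - 13\right) 11 \left(-3 + 5\right) = \left(-25\right) 11 \cdot 2 = \left(-275\right) 2 = -550$)
$t = - \frac{1}{7607}$ ($t = \frac{1}{-550 - 7057} = \frac{1}{-7607} = - \frac{1}{7607} \approx -0.00013146$)
$u = - \frac{304797277}{7607}$ ($u = -15482 - \left(24586 - - \frac{1}{7607}\right) = -15482 - \left(24586 + \frac{1}{7607}\right) = -15482 - \frac{187025703}{7607} = - \frac{304797277}{7607} \approx -40068.0$)
$- u = \left(-1\right) \left(- \frac{304797277}{7607}\right) = \frac{304797277}{7607}$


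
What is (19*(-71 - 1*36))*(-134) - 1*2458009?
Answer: -2185587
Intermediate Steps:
(19*(-71 - 1*36))*(-134) - 1*2458009 = (19*(-71 - 36))*(-134) - 2458009 = (19*(-107))*(-134) - 2458009 = -2033*(-134) - 2458009 = 272422 - 2458009 = -2185587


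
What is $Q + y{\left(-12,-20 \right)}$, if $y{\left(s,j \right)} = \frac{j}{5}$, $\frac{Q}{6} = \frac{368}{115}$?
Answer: $\frac{76}{5} \approx 15.2$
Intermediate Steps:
$Q = \frac{96}{5}$ ($Q = 6 \cdot \frac{368}{115} = 6 \cdot 368 \cdot \frac{1}{115} = 6 \cdot \frac{16}{5} = \frac{96}{5} \approx 19.2$)
$y{\left(s,j \right)} = \frac{j}{5}$ ($y{\left(s,j \right)} = j \frac{1}{5} = \frac{j}{5}$)
$Q + y{\left(-12,-20 \right)} = \frac{96}{5} + \frac{1}{5} \left(-20\right) = \frac{96}{5} - 4 = \frac{76}{5}$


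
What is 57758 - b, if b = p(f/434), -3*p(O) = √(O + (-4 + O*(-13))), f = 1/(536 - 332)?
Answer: 57758 + I*√217746914/22134 ≈ 57758.0 + 0.66668*I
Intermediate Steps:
f = 1/204 ≈ 0.0049020
p(O) = -√(-4 - 12*O)/3 (p(O) = -√(O + (-4 + O*(-13)))/3 = -√(O + (-4 - 13*O))/3 = -√(-4 - 12*O)/3)
b = -I*√217746914/22134 (b = -2*√(-1 - 1/(68*434))/3 = -2*√(-1 - 3*1/88536)/3 = -2*√(-1 - 1/29512)/3 = -I*√217746914/22134 ≈ -0.66668*I)
57758 - b = 57758 - (-1)*I*√217746914/22134 = 57758 + I*√217746914/22134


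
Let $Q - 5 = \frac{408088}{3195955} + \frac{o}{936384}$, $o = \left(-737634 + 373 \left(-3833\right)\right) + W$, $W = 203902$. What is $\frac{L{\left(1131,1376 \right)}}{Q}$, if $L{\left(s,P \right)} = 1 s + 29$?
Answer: $\frac{3471463706995200}{9070263626237} \approx 382.73$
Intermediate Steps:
$o = -1963441$ ($o = \left(-737634 + 373 \left(-3833\right)\right) + 203902 = \left(-737634 - 1429709\right) + 203902 = -2167343 + 203902 = -1963441$)
$L{\left(s,P \right)} = 29 + s$ ($L{\left(s,P \right)} = s + 29 = 29 + s$)
$Q = \frac{9070263626237}{2992641126720}$ ($Q = 5 + \left(\frac{408088}{3195955} - \frac{1963441}{936384}\right) = 5 - \frac{5892942007363}{2992641126720} = \frac{9070263626237}{2992641126720} \approx 3.0309$)
$\frac{L{\left(1131,1376 \right)}}{Q} = \frac{29 + 1131}{\frac{9070263626237}{2992641126720}} = 1160 \cdot \frac{2992641126720}{9070263626237} = \frac{3471463706995200}{9070263626237}$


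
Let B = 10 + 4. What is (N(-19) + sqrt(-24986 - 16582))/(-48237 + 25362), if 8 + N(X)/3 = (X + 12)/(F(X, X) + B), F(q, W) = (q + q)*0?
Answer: 17/15250 - 4*I*sqrt(2598)/22875 ≈ 0.0011148 - 0.0089129*I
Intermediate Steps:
B = 14
F(q, W) = 0 (F(q, W) = (2*q)*0 = 0)
N(X) = -150/7 + 3*X/14 (N(X) = -24 + 3*((X + 12)/(0 + 14)) = -24 + 3*((12 + X)/14) = -24 + 3*((12 + X)*(1/14)) = -24 + 3*(6/7 + X/14) = -24 + (18/7 + 3*X/14) = -150/7 + 3*X/14)
(N(-19) + sqrt(-24986 - 16582))/(-48237 + 25362) = ((-150/7 + (3/14)*(-19)) + sqrt(-24986 - 16582))/(-48237 + 25362) = ((-150/7 - 57/14) + sqrt(-41568))/(-22875) = (-51/2 + 4*I*sqrt(2598))*(-1/22875) = 17/15250 - 4*I*sqrt(2598)/22875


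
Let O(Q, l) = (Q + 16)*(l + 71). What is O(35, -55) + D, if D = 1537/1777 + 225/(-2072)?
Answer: 3007251143/3681944 ≈ 816.76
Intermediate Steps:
O(Q, l) = (16 + Q)*(71 + l)
D = 2784839/3681944 (D = 1537*(1/1777) + 225*(-1/2072) = 1537/1777 - 225/2072 = 2784839/3681944 ≈ 0.75635)
O(35, -55) + D = (1136 + 16*(-55) + 71*35 + 35*(-55)) + 2784839/3681944 = (1136 - 880 + 2485 - 1925) + 2784839/3681944 = 816 + 2784839/3681944 = 3007251143/3681944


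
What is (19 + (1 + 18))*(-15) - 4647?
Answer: -5217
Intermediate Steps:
(19 + (1 + 18))*(-15) - 4647 = (19 + 19)*(-15) - 4647 = 38*(-15) - 4647 = -570 - 4647 = -5217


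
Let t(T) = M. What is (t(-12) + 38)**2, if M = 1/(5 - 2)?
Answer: 13225/9 ≈ 1469.4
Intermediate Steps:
M = 1/3 ≈ 0.33333
t(T) = 1/3
(t(-12) + 38)**2 = (1/3 + 38)**2 = (115/3)**2 = 13225/9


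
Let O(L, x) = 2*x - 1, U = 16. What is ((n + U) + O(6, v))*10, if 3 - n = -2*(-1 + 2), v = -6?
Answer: 80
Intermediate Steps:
n = 5 (n = 3 - (-2)*(-1 + 2) = 3 - (-2) = 3 - 1*(-2) = 3 + 2 = 5)
O(L, x) = -1 + 2*x
((n + U) + O(6, v))*10 = ((5 + 16) + (-1 + 2*(-6)))*10 = (21 + (-1 - 12))*10 = (21 - 13)*10 = 8*10 = 80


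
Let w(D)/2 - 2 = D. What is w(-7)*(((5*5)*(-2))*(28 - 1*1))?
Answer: 13500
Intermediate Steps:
w(D) = 4 + 2*D
w(-7)*(((5*5)*(-2))*(28 - 1*1)) = (4 + 2*(-7))*(((5*5)*(-2))*(28 - 1*1)) = (4 - 14)*((25*(-2))*(28 - 1)) = -(-500)*27 = -10*(-1350) = 13500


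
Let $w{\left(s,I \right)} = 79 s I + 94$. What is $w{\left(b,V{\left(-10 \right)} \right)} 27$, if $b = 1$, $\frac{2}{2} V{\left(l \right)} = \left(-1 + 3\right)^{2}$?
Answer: $11070$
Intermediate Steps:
$V{\left(l \right)} = 4$ ($V{\left(l \right)} = \left(-1 + 3\right)^{2} = 2^{2} = 4$)
$w{\left(s,I \right)} = 94 + 79 I s$ ($w{\left(s,I \right)} = 79 I s + 94 = 94 + 79 I s$)
$w{\left(b,V{\left(-10 \right)} \right)} 27 = \left(94 + 79 \cdot 4 \cdot 1\right) 27 = \left(94 + 316\right) 27 = 410 \cdot 27 = 11070$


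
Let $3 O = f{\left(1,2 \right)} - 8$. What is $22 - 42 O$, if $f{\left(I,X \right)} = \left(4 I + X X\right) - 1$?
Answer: $36$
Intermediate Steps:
$f{\left(I,X \right)} = -1 + X^{2} + 4 I$ ($f{\left(I,X \right)} = \left(4 I + X^{2}\right) - 1 = \left(X^{2} + 4 I\right) - 1 = -1 + X^{2} + 4 I$)
$O = - \frac{1}{3}$ ($O = \frac{\left(-1 + 2^{2} + 4 \cdot 1\right) - 8}{3} = \frac{\left(-1 + 4 + 4\right) - 8}{3} = \frac{7 - 8}{3} = \frac{1}{3} \left(-1\right) = - \frac{1}{3} \approx -0.33333$)
$22 - 42 O = 22 - -14 = 22 + 14 = 36$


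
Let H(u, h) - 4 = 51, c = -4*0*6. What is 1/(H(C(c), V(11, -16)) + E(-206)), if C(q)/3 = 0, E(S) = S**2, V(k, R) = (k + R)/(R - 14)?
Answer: 1/42491 ≈ 2.3534e-5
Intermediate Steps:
V(k, R) = (R + k)/(-14 + R)
c = 0 (c = 0*6 = 0)
C(q) = 0 (C(q) = 3*0 = 0)
H(u, h) = 55 (H(u, h) = 4 + 51 = 55)
1/(H(C(c), V(11, -16)) + E(-206)) = 1/(55 + (-206)**2) = 1/(55 + 42436) = 1/42491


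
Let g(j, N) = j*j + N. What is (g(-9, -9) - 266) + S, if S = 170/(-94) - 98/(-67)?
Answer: -611995/3149 ≈ -194.35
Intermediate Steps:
g(j, N) = N + j² (g(j, N) = j² + N = N + j²)
S = -1089/3149 (S = 170*(-1/94) - 98*(-1/67) = -85/47 + 98/67 = -1089/3149 ≈ -0.34582)
(g(-9, -9) - 266) + S = ((-9 + (-9)²) - 266) - 1089/3149 = ((-9 + 81) - 266) - 1089/3149 = (72 - 266) - 1089/3149 = -194 - 1089/3149 = -611995/3149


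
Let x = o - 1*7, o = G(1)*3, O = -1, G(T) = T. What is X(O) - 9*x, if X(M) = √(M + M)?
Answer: 36 + I*√2 ≈ 36.0 + 1.4142*I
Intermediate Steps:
o = 3 (o = 1*3 = 3)
X(M) = √2*√M (X(M) = √(2*M) = √2*√M)
x = -4 (x = 3 - 1*7 = 3 - 7 = -4)
X(O) - 9*x = √2*√(-1) - 9*(-4) = √2*I + 36 = I*√2 + 36 = 36 + I*√2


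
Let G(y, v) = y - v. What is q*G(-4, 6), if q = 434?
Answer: -4340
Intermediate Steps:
q*G(-4, 6) = 434*(-4 - 1*6) = 434*(-4 - 6) = 434*(-10) = -4340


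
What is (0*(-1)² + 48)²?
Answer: 2304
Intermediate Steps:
(0*(-1)² + 48)² = (0*1 + 48)² = (0 + 48)² = 48² = 2304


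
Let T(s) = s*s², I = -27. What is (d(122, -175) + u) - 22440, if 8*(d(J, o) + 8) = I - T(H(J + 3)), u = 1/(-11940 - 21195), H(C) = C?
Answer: -8833525921/33135 ≈ -2.6659e+5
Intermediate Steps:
u = -1/33135 (u = 1/(-33135) = -1/33135 ≈ -3.0180e-5)
T(s) = s³
d(J, o) = -91/8 - (3 + J)³/8 (d(J, o) = -8 + (-27 - (J + 3)³)/8 = -8 + (-27 - (3 + J)³)/8 = -8 + (-27/8 - (3 + J)³/8) = -91/8 - (3 + J)³/8)
(d(122, -175) + u) - 22440 = ((-91/8 - (3 + 122)³/8) - 1/33135) - 22440 = ((-91/8 - ⅛*125³) - 1/33135) - 22440 = ((-91/8 - ⅛*1953125) - 1/33135) - 22440 = ((-91/8 - 1953125/8) - 1/33135) - 22440 = (-244152 - 1/33135) - 22440 = -8089976521/33135 - 22440 = -8833525921/33135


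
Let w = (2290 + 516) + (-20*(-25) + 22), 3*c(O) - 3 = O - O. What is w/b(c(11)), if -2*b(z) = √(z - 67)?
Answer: 3328*I*√66/33 ≈ 819.3*I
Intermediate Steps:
c(O) = 1 (c(O) = 1 + (O - O)/3 = 1 + (⅓)*0 = 1 + 0 = 1)
w = 3328 (w = 2806 + (500 + 22) = 2806 + 522 = 3328)
b(z) = -√(-67 + z)/2 (b(z) = -√(z - 67)/2 = -√(-67 + z)/2)
w/b(c(11)) = 3328/((-√(-67 + 1)/2)) = 3328/((-I*√66/2)) = 3328*(I*√66/33) = 3328*I*√66/33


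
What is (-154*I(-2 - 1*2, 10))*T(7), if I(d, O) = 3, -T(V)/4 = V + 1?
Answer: 14784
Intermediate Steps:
T(V) = -4 - 4*V (T(V) = -4*(V + 1) = -4*(1 + V) = -4 - 4*V)
(-154*I(-2 - 1*2, 10))*T(7) = (-154*3)*(-4 - 4*7) = -462*(-4 - 28) = -462*(-32) = 14784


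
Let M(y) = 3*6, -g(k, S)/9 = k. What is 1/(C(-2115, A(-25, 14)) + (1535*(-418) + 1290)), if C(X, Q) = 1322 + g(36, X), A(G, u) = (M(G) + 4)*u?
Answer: -1/639342 ≈ -1.5641e-6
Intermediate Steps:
g(k, S) = -9*k
M(y) = 18
A(G, u) = 22*u (A(G, u) = (18 + 4)*u = 22*u)
C(X, Q) = 998 (C(X, Q) = 1322 - 9*36 = 1322 - 324 = 998)
1/(C(-2115, A(-25, 14)) + (1535*(-418) + 1290)) = 1/(998 + (1535*(-418) + 1290)) = 1/(998 + (-641630 + 1290)) = 1/(998 - 640340) = 1/(-639342) = -1/639342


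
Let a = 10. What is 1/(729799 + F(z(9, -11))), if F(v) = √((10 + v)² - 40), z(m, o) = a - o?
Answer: 729799/532606579480 - √921/532606579480 ≈ 1.3702e-6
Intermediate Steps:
z(m, o) = 10 - o
F(v) = √(-40 + (10 + v)²)
1/(729799 + F(z(9, -11))) = 1/(729799 + √(-40 + (10 + (10 - 1*(-11)))²)) = 1/(729799 + √(-40 + (10 + (10 + 11))²)) = 1/(729799 + √(-40 + (10 + 21)²)) = 1/(729799 + √(-40 + 31²)) = 1/(729799 + √(-40 + 961)) = 1/(729799 + √921)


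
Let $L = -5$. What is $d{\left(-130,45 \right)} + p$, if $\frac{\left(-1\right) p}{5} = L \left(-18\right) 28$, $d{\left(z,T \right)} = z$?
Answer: $-12730$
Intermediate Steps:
$p = -12600$ ($p = - 5 \left(-5\right) \left(-18\right) 28 = - 5 \cdot 90 \cdot 28 = \left(-5\right) 2520 = -12600$)
$d{\left(-130,45 \right)} + p = -130 - 12600 = -12730$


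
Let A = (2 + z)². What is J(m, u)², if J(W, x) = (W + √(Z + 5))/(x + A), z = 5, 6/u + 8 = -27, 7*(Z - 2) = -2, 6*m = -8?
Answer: 93625/26286129 - 1400*√329/8762043 ≈ 0.00066362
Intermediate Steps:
m = -4/3 (m = (⅙)*(-8) = -4/3 ≈ -1.3333)
Z = 12/7 (Z = 2 + (⅐)*(-2) = 2 - 2/7 = 12/7 ≈ 1.7143)
u = -6/35 (u = 6/(-8 - 27) = 6/(-35) = 6*(-1/35) = -6/35 ≈ -0.17143)
A = 49 (A = (2 + 5)² = 7² = 49)
J(W, x) = (W + √329/7)/(49 + x) (J(W, x) = (W + √(12/7 + 5))/(x + 49) = (W + √(47/7))/(49 + x) = (W + √329/7)/(49 + x))
J(m, u)² = ((-4/3 + √329/7)/(49 - 6/35))² = ((-4/3 + √329/7)/(1709/35))² = (35*(-4/3 + √329/7)/1709)² = (-140/5127 + 5*√329/1709)²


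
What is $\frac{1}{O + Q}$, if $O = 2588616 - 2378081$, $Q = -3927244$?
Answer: $- \frac{1}{3716709} \approx -2.6906 \cdot 10^{-7}$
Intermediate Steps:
$O = 210535$
$\frac{1}{O + Q} = \frac{1}{210535 - 3927244} = \frac{1}{-3716709} = - \frac{1}{3716709}$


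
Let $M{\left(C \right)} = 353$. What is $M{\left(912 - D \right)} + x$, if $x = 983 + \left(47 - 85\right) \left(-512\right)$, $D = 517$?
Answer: $20792$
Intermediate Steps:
$x = 20439$ ($x = 983 + \left(47 - 85\right) \left(-512\right) = 983 - -19456 = 983 + 19456 = 20439$)
$M{\left(912 - D \right)} + x = 353 + 20439 = 20792$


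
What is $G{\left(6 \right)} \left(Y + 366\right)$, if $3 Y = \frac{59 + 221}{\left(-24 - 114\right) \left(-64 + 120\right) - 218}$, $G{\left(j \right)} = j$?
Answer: $\frac{8724428}{3973} \approx 2195.9$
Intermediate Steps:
$Y = - \frac{140}{11919}$ ($Y = \frac{\left(59 + 221\right) \frac{1}{\left(-24 - 114\right) \left(-64 + 120\right) - 218}}{3} = \frac{280 \frac{1}{\left(-138\right) 56 - 218}}{3} = \frac{280 \frac{1}{-7728 - 218}}{3} = \frac{280 \frac{1}{-7946}}{3} = \frac{280 \left(- \frac{1}{7946}\right)}{3} = \frac{1}{3} \left(- \frac{140}{3973}\right) = - \frac{140}{11919} \approx -0.011746$)
$G{\left(6 \right)} \left(Y + 366\right) = 6 \left(- \frac{140}{11919} + 366\right) = 6 \cdot \frac{4362214}{11919} = \frac{8724428}{3973}$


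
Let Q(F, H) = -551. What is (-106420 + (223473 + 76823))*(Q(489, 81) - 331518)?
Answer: -64380209444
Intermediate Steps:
(-106420 + (223473 + 76823))*(Q(489, 81) - 331518) = (-106420 + (223473 + 76823))*(-551 - 331518) = (-106420 + 300296)*(-332069) = 193876*(-332069) = -64380209444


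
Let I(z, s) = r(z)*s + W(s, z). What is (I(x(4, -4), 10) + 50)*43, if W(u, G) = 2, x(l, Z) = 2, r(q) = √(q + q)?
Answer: 3096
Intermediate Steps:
r(q) = √2*√q (r(q) = √(2*q) = √2*√q)
I(z, s) = 2 + s*√2*√z (I(z, s) = (√2*√z)*s + 2 = s*√2*√z + 2 = 2 + s*√2*√z)
(I(x(4, -4), 10) + 50)*43 = ((2 + 10*√2*√2) + 50)*43 = ((2 + 20) + 50)*43 = (22 + 50)*43 = 72*43 = 3096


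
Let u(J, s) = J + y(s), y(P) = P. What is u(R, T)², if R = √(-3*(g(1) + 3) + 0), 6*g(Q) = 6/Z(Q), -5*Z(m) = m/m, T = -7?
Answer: (7 - √6)² ≈ 20.707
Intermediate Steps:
Z(m) = -⅕ (Z(m) = -m/(5*m) = -⅕*1 = -⅕)
g(Q) = -5 (g(Q) = (6/(-⅕))/6 = (6*(-5))/6 = (⅙)*(-30) = -5)
R = √6 (R = √(-3*(-5 + 3) + 0) = √(-3*(-2) + 0) = √(6 + 0) = √6 ≈ 2.4495)
u(J, s) = J + s
u(R, T)² = (√6 - 7)² = (-7 + √6)²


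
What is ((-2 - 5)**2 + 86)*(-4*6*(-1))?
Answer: 3240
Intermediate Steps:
((-2 - 5)**2 + 86)*(-4*6*(-1)) = ((-7)**2 + 86)*(-24*(-1)) = (49 + 86)*24 = 135*24 = 3240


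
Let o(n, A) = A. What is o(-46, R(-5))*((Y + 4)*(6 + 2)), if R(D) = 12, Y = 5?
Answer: 864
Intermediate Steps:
o(-46, R(-5))*((Y + 4)*(6 + 2)) = 12*((5 + 4)*(6 + 2)) = 12*(9*8) = 12*72 = 864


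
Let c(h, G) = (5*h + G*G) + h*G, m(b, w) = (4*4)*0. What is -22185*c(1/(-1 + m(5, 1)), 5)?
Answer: -332775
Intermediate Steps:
m(b, w) = 0 (m(b, w) = 16*0 = 0)
c(h, G) = G² + 5*h + G*h (c(h, G) = (5*h + G²) + G*h = (G² + 5*h) + G*h = G² + 5*h + G*h)
-22185*c(1/(-1 + m(5, 1)), 5) = -22185*(5² + 5/(-1 + 0) + 5/(-1 + 0)) = -22185*(25 + 5/(-1) + 5/(-1)) = -22185*(25 + 5*(-1) + 5*(-1)) = -22185*(25 - 5 - 5) = -22185*15 = -332775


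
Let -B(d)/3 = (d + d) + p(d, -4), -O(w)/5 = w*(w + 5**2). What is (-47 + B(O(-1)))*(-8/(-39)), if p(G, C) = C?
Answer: -6040/39 ≈ -154.87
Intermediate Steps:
O(w) = -5*w*(25 + w) (O(w) = -5*w*(w + 5**2) = -5*w*(w + 25) = -5*w*(25 + w))
B(d) = 12 - 6*d (B(d) = -3*((d + d) - 4) = -3*(2*d - 4) = -3*(-4 + 2*d) = 12 - 6*d)
(-47 + B(O(-1)))*(-8/(-39)) = (-47 + (12 - (-30)*(-1)*(25 - 1)))*(-8/(-39)) = (-47 + (12 - (-30)*(-1)*24))*(-8*(-1/39)) = (-47 + (12 - 6*120))*(8/39) = (-47 + (12 - 720))*(8/39) = (-47 - 708)*(8/39) = -755*8/39 = -6040/39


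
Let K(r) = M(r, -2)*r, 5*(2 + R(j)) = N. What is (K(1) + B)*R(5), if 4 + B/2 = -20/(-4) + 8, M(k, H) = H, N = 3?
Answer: -112/5 ≈ -22.400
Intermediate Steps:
R(j) = -7/5 (R(j) = -2 + (1/5)*3 = -2 + 3/5 = -7/5)
B = 18 (B = -8 + 2*(-20/(-4) + 8) = -8 + 2*(-20*(-1/4) + 8) = -8 + 2*(5 + 8) = -8 + 2*13 = -8 + 26 = 18)
K(r) = -2*r
(K(1) + B)*R(5) = (-2*1 + 18)*(-7/5) = (-2 + 18)*(-7/5) = 16*(-7/5) = -112/5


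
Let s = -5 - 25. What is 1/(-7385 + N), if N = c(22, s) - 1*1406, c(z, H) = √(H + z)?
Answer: -8791/77281689 - 2*I*√2/77281689 ≈ -0.00011375 - 3.6599e-8*I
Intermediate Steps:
s = -30
N = -1406 + 2*I*√2 (N = √(-30 + 22) - 1*1406 = √(-8) - 1406 = 2*I*√2 - 1406 = -1406 + 2*I*√2 ≈ -1406.0 + 2.8284*I)
1/(-7385 + N) = 1/(-7385 + (-1406 + 2*I*√2)) = 1/(-8791 + 2*I*√2)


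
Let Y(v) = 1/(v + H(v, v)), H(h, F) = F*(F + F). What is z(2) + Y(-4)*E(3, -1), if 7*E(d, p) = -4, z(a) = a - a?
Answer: -1/49 ≈ -0.020408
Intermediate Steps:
z(a) = 0
E(d, p) = -4/7 (E(d, p) = (⅐)*(-4) = -4/7)
H(h, F) = 2*F² (H(h, F) = F*(2*F) = 2*F²)
Y(v) = 1/(v + 2*v²)
z(2) + Y(-4)*E(3, -1) = 0 + (1/((-4)*(1 + 2*(-4))))*(-4/7) = 0 - 1/(4*(1 - 8))*(-4/7) = 0 - ¼/(-7)*(-4/7) = 0 - ¼*(-⅐)*(-4/7) = 0 + (1/28)*(-4/7) = 0 - 1/49 = -1/49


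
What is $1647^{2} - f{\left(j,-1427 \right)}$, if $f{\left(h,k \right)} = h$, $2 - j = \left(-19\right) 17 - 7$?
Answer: $2712277$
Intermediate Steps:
$j = 332$ ($j = 2 - \left(\left(-19\right) 17 - 7\right) = 2 - \left(-323 - 7\right) = 2 - -330 = 2 + 330 = 332$)
$1647^{2} - f{\left(j,-1427 \right)} = 1647^{2} - 332 = 2712609 - 332 = 2712277$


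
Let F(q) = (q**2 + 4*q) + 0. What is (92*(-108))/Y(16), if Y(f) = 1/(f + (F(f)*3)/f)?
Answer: -755136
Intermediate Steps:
F(q) = q**2 + 4*q
Y(f) = 1/(12 + 4*f) (Y(f) = 1/(f + ((f*(4 + f))*3)/f) = 1/(f + (3*f*(4 + f))/f) = 1/(f + (12 + 3*f)) = 1/(12 + 4*f))
(92*(-108))/Y(16) = (92*(-108))/((1/(4*(3 + 16)))) = -9936/((1/4)/19) = -9936/((1/4)*(1/19)) = -9936/1/76 = -9936*76 = -755136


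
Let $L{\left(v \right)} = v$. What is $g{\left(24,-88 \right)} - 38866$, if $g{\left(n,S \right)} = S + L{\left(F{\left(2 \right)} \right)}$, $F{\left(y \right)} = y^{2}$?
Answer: $-38950$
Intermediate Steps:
$g{\left(n,S \right)} = 4 + S$ ($g{\left(n,S \right)} = S + 2^{2} = S + 4 = 4 + S$)
$g{\left(24,-88 \right)} - 38866 = \left(4 - 88\right) - 38866 = -84 - 38866 = -38950$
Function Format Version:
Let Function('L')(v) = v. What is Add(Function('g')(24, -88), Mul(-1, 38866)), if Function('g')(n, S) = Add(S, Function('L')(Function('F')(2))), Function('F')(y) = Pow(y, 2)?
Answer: -38950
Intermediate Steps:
Function('g')(n, S) = Add(4, S) (Function('g')(n, S) = Add(S, Pow(2, 2)) = Add(S, 4) = Add(4, S))
Add(Function('g')(24, -88), Mul(-1, 38866)) = Add(Add(4, -88), Mul(-1, 38866)) = Add(-84, -38866) = -38950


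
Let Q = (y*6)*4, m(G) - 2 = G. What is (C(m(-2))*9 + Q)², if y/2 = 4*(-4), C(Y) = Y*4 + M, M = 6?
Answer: 509796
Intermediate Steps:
m(G) = 2 + G
C(Y) = 6 + 4*Y (C(Y) = Y*4 + 6 = 4*Y + 6 = 6 + 4*Y)
y = -32 (y = 2*(4*(-4)) = 2*(-16) = -32)
Q = -768 (Q = -32*6*4 = -192*4 = -768)
(C(m(-2))*9 + Q)² = ((6 + 4*(2 - 2))*9 - 768)² = ((6 + 4*0)*9 - 768)² = ((6 + 0)*9 - 768)² = (6*9 - 768)² = (54 - 768)² = (-714)² = 509796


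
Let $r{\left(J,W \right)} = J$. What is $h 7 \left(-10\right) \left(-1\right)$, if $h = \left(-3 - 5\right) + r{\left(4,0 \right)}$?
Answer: $-280$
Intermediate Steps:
$h = -4$ ($h = \left(-3 - 5\right) + 4 = -8 + 4 = -4$)
$h 7 \left(-10\right) \left(-1\right) = \left(-4\right) 7 \left(-10\right) \left(-1\right) = \left(-28\right) \left(-10\right) \left(-1\right) = 280 \left(-1\right) = -280$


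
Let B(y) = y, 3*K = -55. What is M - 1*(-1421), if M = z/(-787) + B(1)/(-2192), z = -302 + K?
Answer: 7356222503/5175312 ≈ 1421.4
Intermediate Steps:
K = -55/3 (K = (⅓)*(-55) = -55/3 ≈ -18.333)
z = -961/3 (z = -302 - 55/3 = -961/3 ≈ -320.33)
M = 2104151/5175312 (M = -961/3/(-787) + 1/(-2192) = -961/3*(-1/787) + 1*(-1/2192) = 961/2361 - 1/2192 = 2104151/5175312 ≈ 0.40657)
M - 1*(-1421) = 2104151/5175312 - 1*(-1421) = 2104151/5175312 + 1421 = 7356222503/5175312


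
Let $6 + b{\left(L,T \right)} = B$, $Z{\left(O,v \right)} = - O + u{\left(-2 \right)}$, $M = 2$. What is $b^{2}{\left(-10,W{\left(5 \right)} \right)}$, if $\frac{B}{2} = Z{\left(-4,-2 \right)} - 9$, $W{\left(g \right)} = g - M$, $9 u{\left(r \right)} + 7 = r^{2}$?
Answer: $\frac{2500}{9} \approx 277.78$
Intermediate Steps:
$u{\left(r \right)} = - \frac{7}{9} + \frac{r^{2}}{9}$
$Z{\left(O,v \right)} = - \frac{1}{3} - O$ ($Z{\left(O,v \right)} = - O - \left(\frac{7}{9} - \frac{\left(-2\right)^{2}}{9}\right) = - O + \left(- \frac{7}{9} + \frac{1}{9} \cdot 4\right) = - O + \left(- \frac{7}{9} + \frac{4}{9}\right) = - O - \frac{1}{3} = - \frac{1}{3} - O$)
$W{\left(g \right)} = -2 + g$ ($W{\left(g \right)} = g - 2 = -2 + g$)
$B = - \frac{32}{3}$ ($B = 2 \left(\left(- \frac{1}{3} - -4\right) - 9\right) = 2 \left(\left(- \frac{1}{3} + 4\right) - 9\right) = 2 \left(\frac{11}{3} - 9\right) = 2 \left(- \frac{16}{3}\right) = - \frac{32}{3} \approx -10.667$)
$b{\left(L,T \right)} = - \frac{50}{3}$ ($b{\left(L,T \right)} = -6 - \frac{32}{3} = - \frac{50}{3}$)
$b^{2}{\left(-10,W{\left(5 \right)} \right)} = \left(- \frac{50}{3}\right)^{2} = \frac{2500}{9}$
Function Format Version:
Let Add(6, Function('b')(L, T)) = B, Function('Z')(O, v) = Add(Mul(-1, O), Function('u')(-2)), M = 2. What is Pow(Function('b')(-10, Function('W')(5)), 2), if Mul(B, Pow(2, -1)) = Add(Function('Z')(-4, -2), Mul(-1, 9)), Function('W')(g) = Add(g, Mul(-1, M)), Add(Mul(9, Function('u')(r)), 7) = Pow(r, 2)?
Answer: Rational(2500, 9) ≈ 277.78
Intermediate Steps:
Function('u')(r) = Add(Rational(-7, 9), Mul(Rational(1, 9), Pow(r, 2)))
Function('Z')(O, v) = Add(Rational(-1, 3), Mul(-1, O)) (Function('Z')(O, v) = Add(Mul(-1, O), Add(Rational(-7, 9), Mul(Rational(1, 9), Pow(-2, 2)))) = Add(Mul(-1, O), Add(Rational(-7, 9), Mul(Rational(1, 9), 4))) = Add(Mul(-1, O), Add(Rational(-7, 9), Rational(4, 9))) = Add(Mul(-1, O), Rational(-1, 3)) = Add(Rational(-1, 3), Mul(-1, O)))
Function('W')(g) = Add(-2, g) (Function('W')(g) = Add(g, Mul(-1, 2)) = Add(g, -2) = Add(-2, g))
B = Rational(-32, 3) (B = Mul(2, Add(Add(Rational(-1, 3), Mul(-1, -4)), Mul(-1, 9))) = Mul(2, Add(Add(Rational(-1, 3), 4), -9)) = Mul(2, Add(Rational(11, 3), -9)) = Mul(2, Rational(-16, 3)) = Rational(-32, 3) ≈ -10.667)
Function('b')(L, T) = Rational(-50, 3) (Function('b')(L, T) = Add(-6, Rational(-32, 3)) = Rational(-50, 3))
Pow(Function('b')(-10, Function('W')(5)), 2) = Pow(Rational(-50, 3), 2) = Rational(2500, 9)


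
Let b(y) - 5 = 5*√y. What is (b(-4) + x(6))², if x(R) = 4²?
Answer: 341 + 420*I ≈ 341.0 + 420.0*I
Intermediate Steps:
x(R) = 16
b(y) = 5 + 5*√y
(b(-4) + x(6))² = ((5 + 5*√(-4)) + 16)² = ((5 + 5*(2*I)) + 16)² = ((5 + 10*I) + 16)² = (21 + 10*I)²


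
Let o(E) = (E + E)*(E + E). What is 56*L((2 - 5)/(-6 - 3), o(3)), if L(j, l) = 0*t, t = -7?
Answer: 0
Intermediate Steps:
o(E) = 4*E² (o(E) = (2*E)*(2*E) = 4*E²)
L(j, l) = 0 (L(j, l) = 0*(-7) = 0)
56*L((2 - 5)/(-6 - 3), o(3)) = 56*0 = 0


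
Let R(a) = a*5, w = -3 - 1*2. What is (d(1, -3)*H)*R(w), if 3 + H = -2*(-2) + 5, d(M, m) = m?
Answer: 450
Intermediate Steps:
w = -5 (w = -3 - 2 = -5)
R(a) = 5*a
H = 6 (H = -3 + (-2*(-2) + 5) = -3 + (4 + 5) = -3 + 9 = 6)
(d(1, -3)*H)*R(w) = (-3*6)*(5*(-5)) = -18*(-25) = 450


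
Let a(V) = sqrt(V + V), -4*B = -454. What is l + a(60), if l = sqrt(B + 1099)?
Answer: 2*sqrt(30) + 5*sqrt(194)/2 ≈ 45.775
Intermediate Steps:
B = 227/2 (B = -1/4*(-454) = 227/2 ≈ 113.50)
a(V) = sqrt(2)*sqrt(V) (a(V) = sqrt(2*V) = sqrt(2)*sqrt(V))
l = 5*sqrt(194)/2 (l = sqrt(227/2 + 1099) = sqrt(2425/2) = 5*sqrt(194)/2 ≈ 34.821)
l + a(60) = 5*sqrt(194)/2 + sqrt(2)*sqrt(60) = 5*sqrt(194)/2 + sqrt(2)*(2*sqrt(15)) = 5*sqrt(194)/2 + 2*sqrt(30) = 2*sqrt(30) + 5*sqrt(194)/2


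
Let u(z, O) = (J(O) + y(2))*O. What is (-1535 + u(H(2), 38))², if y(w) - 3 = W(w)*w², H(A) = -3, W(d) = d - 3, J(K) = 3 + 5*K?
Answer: 33189121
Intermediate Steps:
W(d) = -3 + d
y(w) = 3 + w²*(-3 + w) (y(w) = 3 + (-3 + w)*w² = 3 + w²*(-3 + w))
u(z, O) = O*(2 + 5*O) (u(z, O) = ((3 + 5*O) + (3 + 2²*(-3 + 2)))*O = ((3 + 5*O) + (3 + 4*(-1)))*O = ((3 + 5*O) + (3 - 4))*O = ((3 + 5*O) - 1)*O = (2 + 5*O)*O = O*(2 + 5*O))
(-1535 + u(H(2), 38))² = (-1535 + 38*(2 + 5*38))² = (-1535 + 38*(2 + 190))² = (-1535 + 38*192)² = (-1535 + 7296)² = 5761² = 33189121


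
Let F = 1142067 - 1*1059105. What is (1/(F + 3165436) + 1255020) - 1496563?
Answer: -784627798113/3248398 ≈ -2.4154e+5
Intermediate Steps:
F = 82962 (F = 1142067 - 1059105 = 82962)
(1/(F + 3165436) + 1255020) - 1496563 = (1/(82962 + 3165436) + 1255020) - 1496563 = (1/3248398 + 1255020) - 1496563 = 4076804457961/3248398 - 1496563 = -784627798113/3248398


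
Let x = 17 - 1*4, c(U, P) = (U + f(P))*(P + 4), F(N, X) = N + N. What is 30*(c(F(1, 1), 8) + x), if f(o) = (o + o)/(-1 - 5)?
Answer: 150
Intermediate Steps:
F(N, X) = 2*N
f(o) = -o/3 (f(o) = (2*o)/(-6) = (2*o)*(-⅙) = -o/3)
c(U, P) = (4 + P)*(U - P/3) (c(U, P) = (U - P/3)*(P + 4) = (U - P/3)*(4 + P) = (4 + P)*(U - P/3))
x = 13 (x = 17 - 4 = 13)
30*(c(F(1, 1), 8) + x) = 30*((4*(2*1) - 4/3*8 - ⅓*8² + 8*(2*1)) + 13) = 30*((4*2 - 32/3 - ⅓*64 + 8*2) + 13) = 30*((8 - 32/3 - 64/3 + 16) + 13) = 30*(-8 + 13) = 30*5 = 150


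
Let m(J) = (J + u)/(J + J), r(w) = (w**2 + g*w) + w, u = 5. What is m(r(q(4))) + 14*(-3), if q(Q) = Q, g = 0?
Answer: -331/8 ≈ -41.375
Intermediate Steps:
r(w) = w + w**2 (r(w) = (w**2 + 0*w) + w = (w**2 + 0) + w = w**2 + w = w + w**2)
m(J) = (5 + J)/(2*J) (m(J) = (J + 5)/(J + J) = (5 + J)/((2*J)) = (5 + J)*(1/(2*J)) = (5 + J)/(2*J))
m(r(q(4))) + 14*(-3) = (5 + 4*(1 + 4))/(2*((4*(1 + 4)))) + 14*(-3) = (5 + 4*5)/(2*((4*5))) - 42 = (1/2)*(5 + 20)/20 - 42 = (1/2)*(1/20)*25 - 42 = 5/8 - 42 = -331/8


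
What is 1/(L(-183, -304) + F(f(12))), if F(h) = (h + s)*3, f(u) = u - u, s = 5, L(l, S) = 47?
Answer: 1/62 ≈ 0.016129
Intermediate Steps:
f(u) = 0
F(h) = 15 + 3*h (F(h) = (h + 5)*3 = (5 + h)*3 = 15 + 3*h)
1/(L(-183, -304) + F(f(12))) = 1/(47 + (15 + 3*0)) = 1/(47 + (15 + 0)) = 1/(47 + 15) = 1/62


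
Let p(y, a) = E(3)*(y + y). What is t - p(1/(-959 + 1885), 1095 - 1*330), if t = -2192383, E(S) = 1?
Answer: -1015073330/463 ≈ -2.1924e+6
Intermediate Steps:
p(y, a) = 2*y (p(y, a) = 1*(y + y) = 1*(2*y) = 2*y)
t - p(1/(-959 + 1885), 1095 - 1*330) = -2192383 - 2/(-959 + 1885) = -2192383 - 2/926 = -2192383 - 1*1/463 = -2192383 - 1/463 = -1015073330/463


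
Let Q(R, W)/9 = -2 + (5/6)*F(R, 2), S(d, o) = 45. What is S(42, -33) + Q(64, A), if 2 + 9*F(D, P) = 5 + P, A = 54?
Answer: 187/6 ≈ 31.167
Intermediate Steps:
F(D, P) = 1/3 + P/9 (F(D, P) = -2/9 + (5 + P)/9 = -2/9 + (5/9 + P/9) = 1/3 + P/9)
Q(R, W) = -83/6 (Q(R, W) = 9*(-2 + (5/6)*(1/3 + (1/9)*2)) = 9*(-2 + (5*(1/6))*(1/3 + 2/9)) = 9*(-2 + (5/6)*(5/9)) = 9*(-2 + 25/54) = 9*(-83/54) = -83/6)
S(42, -33) + Q(64, A) = 45 - 83/6 = 187/6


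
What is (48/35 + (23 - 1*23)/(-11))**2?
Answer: 2304/1225 ≈ 1.8808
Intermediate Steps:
(48/35 + (23 - 1*23)/(-11))**2 = (48*(1/35) + (23 - 23)*(-1/11))**2 = (48/35 + 0*(-1/11))**2 = (48/35 + 0)**2 = (48/35)**2 = 2304/1225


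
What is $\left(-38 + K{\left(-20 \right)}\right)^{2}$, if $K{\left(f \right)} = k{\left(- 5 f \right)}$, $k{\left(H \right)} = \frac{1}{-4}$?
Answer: $\frac{23409}{16} \approx 1463.1$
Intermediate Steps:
$k{\left(H \right)} = - \frac{1}{4}$
$K{\left(f \right)} = - \frac{1}{4}$
$\left(-38 + K{\left(-20 \right)}\right)^{2} = \left(-38 - \frac{1}{4}\right)^{2} = \left(- \frac{153}{4}\right)^{2} = \frac{23409}{16}$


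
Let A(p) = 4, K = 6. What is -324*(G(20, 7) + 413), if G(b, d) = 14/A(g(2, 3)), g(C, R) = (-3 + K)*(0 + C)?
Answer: -134946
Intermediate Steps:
g(C, R) = 3*C (g(C, R) = (-3 + 6)*(0 + C) = 3*C)
G(b, d) = 7/2 (G(b, d) = 14/4 = 14*(¼) = 7/2)
-324*(G(20, 7) + 413) = -324*(7/2 + 413) = -324*833/2 = -134946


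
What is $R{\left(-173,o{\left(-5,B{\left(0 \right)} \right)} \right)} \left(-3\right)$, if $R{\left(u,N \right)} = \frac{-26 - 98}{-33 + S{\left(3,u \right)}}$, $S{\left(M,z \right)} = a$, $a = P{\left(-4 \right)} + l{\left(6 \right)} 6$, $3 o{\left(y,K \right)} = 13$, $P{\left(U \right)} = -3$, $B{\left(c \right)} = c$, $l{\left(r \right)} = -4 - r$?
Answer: $- \frac{31}{8} \approx -3.875$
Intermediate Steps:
$o{\left(y,K \right)} = \frac{13}{3}$ ($o{\left(y,K \right)} = \frac{1}{3} \cdot 13 = \frac{13}{3}$)
$a = -63$ ($a = -3 + \left(-4 - 6\right) 6 = -3 - 60 = -63$)
$S{\left(M,z \right)} = -63$
$R{\left(u,N \right)} = \frac{31}{24}$ ($R{\left(u,N \right)} = \frac{-26 - 98}{-33 - 63} = - \frac{124}{-96} = \left(-124\right) \left(- \frac{1}{96}\right) = \frac{31}{24}$)
$R{\left(-173,o{\left(-5,B{\left(0 \right)} \right)} \right)} \left(-3\right) = \frac{31}{24} \left(-3\right) = - \frac{31}{8}$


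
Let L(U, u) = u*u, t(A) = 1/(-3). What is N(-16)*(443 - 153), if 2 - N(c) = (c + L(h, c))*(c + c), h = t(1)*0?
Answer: 2227780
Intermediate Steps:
t(A) = -1/3
h = 0 (h = -1/3*0 = 0)
L(U, u) = u**2
N(c) = 2 - 2*c*(c + c**2) (N(c) = 2 - (c + c**2)*(c + c) = 2 - (c + c**2)*2*c = 2 - 2*c*(c + c**2))
N(-16)*(443 - 153) = (2 - 2*(-16)**2 - 2*(-16)**3)*(443 - 153) = (2 - 2*256 - 2*(-4096))*290 = (2 - 512 + 8192)*290 = 7682*290 = 2227780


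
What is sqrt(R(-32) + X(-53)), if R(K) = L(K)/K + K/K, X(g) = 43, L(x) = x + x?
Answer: sqrt(46) ≈ 6.7823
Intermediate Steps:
L(x) = 2*x
R(K) = 3 (R(K) = (2*K)/K + K/K = 2 + 1 = 3)
sqrt(R(-32) + X(-53)) = sqrt(3 + 43) = sqrt(46)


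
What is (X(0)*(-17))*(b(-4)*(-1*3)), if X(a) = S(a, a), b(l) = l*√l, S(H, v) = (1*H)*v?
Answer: 0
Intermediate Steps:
S(H, v) = H*v
b(l) = l^(3/2)
X(a) = a² (X(a) = a*a = a²)
(X(0)*(-17))*(b(-4)*(-1*3)) = (0²*(-17))*((-4)^(3/2)*(-1*3)) = (0*(-17))*(-8*I*(-3)) = 0*(24*I) = 0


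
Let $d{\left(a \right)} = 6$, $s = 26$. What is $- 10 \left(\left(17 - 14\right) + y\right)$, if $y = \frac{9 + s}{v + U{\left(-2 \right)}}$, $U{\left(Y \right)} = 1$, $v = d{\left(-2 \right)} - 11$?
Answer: $\frac{115}{2} \approx 57.5$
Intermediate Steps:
$v = -5$ ($v = 6 - 11 = -5$)
$y = - \frac{35}{4}$ ($y = \frac{9 + 26}{-5 + 1} = \frac{35}{-4} = 35 \left(- \frac{1}{4}\right) = - \frac{35}{4} \approx -8.75$)
$- 10 \left(\left(17 - 14\right) + y\right) = - 10 \left(\left(17 - 14\right) - \frac{35}{4}\right) = - 10 \left(3 - \frac{35}{4}\right) = \left(-10\right) \left(- \frac{23}{4}\right) = \frac{115}{2}$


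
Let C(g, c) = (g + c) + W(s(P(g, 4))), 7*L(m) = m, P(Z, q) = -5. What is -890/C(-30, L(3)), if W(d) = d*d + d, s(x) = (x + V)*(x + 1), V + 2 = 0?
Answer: -6230/5477 ≈ -1.1375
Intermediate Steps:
V = -2 (V = -2 + 0 = -2)
s(x) = (1 + x)*(-2 + x) (s(x) = (x - 2)*(x + 1) = (-2 + x)*(1 + x) = (1 + x)*(-2 + x))
W(d) = d + d² (W(d) = d² + d = d + d²)
L(m) = m/7
C(g, c) = 812 + c + g (C(g, c) = (g + c) + (-2 + (-5)² - 1*(-5))*(1 + (-2 + (-5)² - 1*(-5))) = (c + g) + (-2 + 25 + 5)*(1 + (-2 + 25 + 5)) = (c + g) + 28*(1 + 28) = (c + g) + 28*29 = (c + g) + 812 = 812 + c + g)
-890/C(-30, L(3)) = -890/(812 + (⅐)*3 - 30) = -890/(812 + 3/7 - 30) = -890/5477/7 = -890*7/5477 = -6230/5477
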